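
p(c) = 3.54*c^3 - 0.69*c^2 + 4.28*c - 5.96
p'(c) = 10.62*c^2 - 1.38*c + 4.28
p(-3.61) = -196.95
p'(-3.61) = 147.66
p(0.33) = -4.50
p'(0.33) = 4.98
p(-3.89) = -241.43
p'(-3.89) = 170.35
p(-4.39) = -337.55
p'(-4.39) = 215.01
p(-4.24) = -306.35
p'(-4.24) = 201.05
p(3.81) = 196.12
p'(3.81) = 153.18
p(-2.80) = -101.06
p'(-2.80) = 91.40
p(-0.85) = -12.27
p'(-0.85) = 13.13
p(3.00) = 96.25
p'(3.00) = 95.72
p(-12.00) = -6273.80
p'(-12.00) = 1550.12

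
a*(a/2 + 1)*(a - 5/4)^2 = a^4/2 - a^3/4 - 55*a^2/32 + 25*a/16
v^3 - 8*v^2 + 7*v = v*(v - 7)*(v - 1)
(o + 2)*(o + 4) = o^2 + 6*o + 8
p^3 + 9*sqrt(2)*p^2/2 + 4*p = p*(p + sqrt(2)/2)*(p + 4*sqrt(2))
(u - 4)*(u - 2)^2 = u^3 - 8*u^2 + 20*u - 16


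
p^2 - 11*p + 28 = (p - 7)*(p - 4)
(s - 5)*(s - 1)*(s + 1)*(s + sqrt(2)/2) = s^4 - 5*s^3 + sqrt(2)*s^3/2 - 5*sqrt(2)*s^2/2 - s^2 - sqrt(2)*s/2 + 5*s + 5*sqrt(2)/2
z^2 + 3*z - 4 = (z - 1)*(z + 4)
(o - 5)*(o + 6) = o^2 + o - 30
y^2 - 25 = (y - 5)*(y + 5)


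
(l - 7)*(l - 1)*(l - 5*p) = l^3 - 5*l^2*p - 8*l^2 + 40*l*p + 7*l - 35*p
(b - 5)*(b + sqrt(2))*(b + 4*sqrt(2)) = b^3 - 5*b^2 + 5*sqrt(2)*b^2 - 25*sqrt(2)*b + 8*b - 40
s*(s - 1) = s^2 - s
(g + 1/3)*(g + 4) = g^2 + 13*g/3 + 4/3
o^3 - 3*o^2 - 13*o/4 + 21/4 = (o - 7/2)*(o - 1)*(o + 3/2)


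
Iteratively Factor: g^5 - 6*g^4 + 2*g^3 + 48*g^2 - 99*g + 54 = (g - 2)*(g^4 - 4*g^3 - 6*g^2 + 36*g - 27) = (g - 2)*(g + 3)*(g^3 - 7*g^2 + 15*g - 9) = (g - 3)*(g - 2)*(g + 3)*(g^2 - 4*g + 3) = (g - 3)^2*(g - 2)*(g + 3)*(g - 1)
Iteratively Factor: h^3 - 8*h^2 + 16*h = (h - 4)*(h^2 - 4*h) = h*(h - 4)*(h - 4)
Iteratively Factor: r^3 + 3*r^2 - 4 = (r + 2)*(r^2 + r - 2) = (r - 1)*(r + 2)*(r + 2)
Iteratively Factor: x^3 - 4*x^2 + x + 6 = (x - 3)*(x^2 - x - 2) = (x - 3)*(x - 2)*(x + 1)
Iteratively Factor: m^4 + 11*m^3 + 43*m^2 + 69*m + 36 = (m + 3)*(m^3 + 8*m^2 + 19*m + 12) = (m + 3)*(m + 4)*(m^2 + 4*m + 3) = (m + 3)^2*(m + 4)*(m + 1)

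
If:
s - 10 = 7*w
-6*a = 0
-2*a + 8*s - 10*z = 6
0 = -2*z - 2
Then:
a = 0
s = -1/2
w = -3/2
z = -1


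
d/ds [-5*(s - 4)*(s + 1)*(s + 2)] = -15*s^2 + 10*s + 50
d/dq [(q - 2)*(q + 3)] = 2*q + 1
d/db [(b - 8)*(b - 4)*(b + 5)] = 3*b^2 - 14*b - 28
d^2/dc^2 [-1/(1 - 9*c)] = 162/(9*c - 1)^3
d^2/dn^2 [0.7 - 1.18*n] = 0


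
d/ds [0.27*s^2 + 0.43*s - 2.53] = 0.54*s + 0.43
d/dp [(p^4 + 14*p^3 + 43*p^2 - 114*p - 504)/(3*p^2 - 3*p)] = (2*p^5 + 11*p^4 - 28*p^3 + 71*p^2 + 1008*p - 504)/(3*p^2*(p^2 - 2*p + 1))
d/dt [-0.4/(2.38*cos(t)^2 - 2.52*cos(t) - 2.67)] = (1.008 - 1.904*cos(t))*sin(t)/(-2.38*cos(t)^2 + 2.52*cos(t) + 2.67)^2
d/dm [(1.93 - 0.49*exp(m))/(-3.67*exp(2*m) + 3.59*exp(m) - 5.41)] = (-1.7983*exp(2*m) + 14.1662*exp(m) - 4.2778)*exp(m)/(13.4689*exp(4*m) - 26.3506*exp(3*m) + 52.5975*exp(2*m) - 38.8438*exp(m) + 29.2681)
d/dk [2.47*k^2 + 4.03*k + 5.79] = 4.94*k + 4.03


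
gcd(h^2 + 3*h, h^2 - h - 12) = h + 3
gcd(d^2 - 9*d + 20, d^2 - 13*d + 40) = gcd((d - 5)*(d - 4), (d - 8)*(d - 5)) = d - 5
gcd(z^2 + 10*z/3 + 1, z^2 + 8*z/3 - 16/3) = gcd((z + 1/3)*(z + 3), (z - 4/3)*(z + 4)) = 1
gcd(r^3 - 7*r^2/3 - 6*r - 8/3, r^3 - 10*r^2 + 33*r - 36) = r - 4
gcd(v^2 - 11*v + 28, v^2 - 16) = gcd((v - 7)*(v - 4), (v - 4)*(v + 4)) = v - 4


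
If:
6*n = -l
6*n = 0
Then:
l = 0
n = 0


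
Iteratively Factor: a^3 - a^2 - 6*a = (a + 2)*(a^2 - 3*a) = (a - 3)*(a + 2)*(a)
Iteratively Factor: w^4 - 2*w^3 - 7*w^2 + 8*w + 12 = (w + 1)*(w^3 - 3*w^2 - 4*w + 12) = (w - 2)*(w + 1)*(w^2 - w - 6) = (w - 2)*(w + 1)*(w + 2)*(w - 3)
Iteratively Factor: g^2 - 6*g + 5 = (g - 5)*(g - 1)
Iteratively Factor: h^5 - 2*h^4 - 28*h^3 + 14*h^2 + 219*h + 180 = (h + 1)*(h^4 - 3*h^3 - 25*h^2 + 39*h + 180) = (h + 1)*(h + 3)*(h^3 - 6*h^2 - 7*h + 60) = (h - 5)*(h + 1)*(h + 3)*(h^2 - h - 12) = (h - 5)*(h + 1)*(h + 3)^2*(h - 4)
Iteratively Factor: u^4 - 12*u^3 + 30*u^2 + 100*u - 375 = (u + 3)*(u^3 - 15*u^2 + 75*u - 125) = (u - 5)*(u + 3)*(u^2 - 10*u + 25) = (u - 5)^2*(u + 3)*(u - 5)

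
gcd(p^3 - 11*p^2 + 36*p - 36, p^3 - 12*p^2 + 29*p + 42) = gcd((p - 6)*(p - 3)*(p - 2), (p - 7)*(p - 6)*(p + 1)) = p - 6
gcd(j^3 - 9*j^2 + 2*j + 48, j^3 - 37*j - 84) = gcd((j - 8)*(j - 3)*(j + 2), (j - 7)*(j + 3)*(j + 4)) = 1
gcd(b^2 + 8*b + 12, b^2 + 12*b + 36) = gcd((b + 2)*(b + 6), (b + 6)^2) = b + 6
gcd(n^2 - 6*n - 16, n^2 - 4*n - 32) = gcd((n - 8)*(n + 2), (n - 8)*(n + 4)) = n - 8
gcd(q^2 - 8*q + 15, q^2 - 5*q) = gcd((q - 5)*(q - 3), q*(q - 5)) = q - 5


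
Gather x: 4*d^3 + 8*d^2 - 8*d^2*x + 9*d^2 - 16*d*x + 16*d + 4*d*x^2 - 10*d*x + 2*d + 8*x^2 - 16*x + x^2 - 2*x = 4*d^3 + 17*d^2 + 18*d + x^2*(4*d + 9) + x*(-8*d^2 - 26*d - 18)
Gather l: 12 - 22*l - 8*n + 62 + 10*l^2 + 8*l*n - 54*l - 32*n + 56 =10*l^2 + l*(8*n - 76) - 40*n + 130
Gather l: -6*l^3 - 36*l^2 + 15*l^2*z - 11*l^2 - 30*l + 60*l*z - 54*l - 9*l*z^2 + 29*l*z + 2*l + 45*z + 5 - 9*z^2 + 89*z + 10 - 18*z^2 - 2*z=-6*l^3 + l^2*(15*z - 47) + l*(-9*z^2 + 89*z - 82) - 27*z^2 + 132*z + 15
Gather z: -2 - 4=-6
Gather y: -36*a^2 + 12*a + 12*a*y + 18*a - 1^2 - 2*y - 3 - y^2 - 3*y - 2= -36*a^2 + 30*a - y^2 + y*(12*a - 5) - 6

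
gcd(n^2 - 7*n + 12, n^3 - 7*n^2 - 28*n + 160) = n - 4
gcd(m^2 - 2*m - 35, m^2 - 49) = m - 7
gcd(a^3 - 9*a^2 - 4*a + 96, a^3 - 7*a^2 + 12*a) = a - 4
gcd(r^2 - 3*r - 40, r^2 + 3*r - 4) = 1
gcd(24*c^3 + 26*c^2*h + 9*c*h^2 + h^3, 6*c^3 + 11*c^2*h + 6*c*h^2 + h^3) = 6*c^2 + 5*c*h + h^2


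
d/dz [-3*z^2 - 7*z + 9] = -6*z - 7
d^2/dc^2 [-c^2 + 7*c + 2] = -2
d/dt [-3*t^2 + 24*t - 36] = 24 - 6*t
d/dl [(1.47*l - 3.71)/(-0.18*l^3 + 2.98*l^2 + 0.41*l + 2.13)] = (0.5292*l^3 - 6.384*l^2 + 22.1116*l + 4.6522)/(0.0324*l^6 - 1.0728*l^5 + 8.7328*l^4 + 1.6768*l^3 + 12.8629*l^2 + 1.7466*l + 4.5369)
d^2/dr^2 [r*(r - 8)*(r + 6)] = 6*r - 4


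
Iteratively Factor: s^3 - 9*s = (s + 3)*(s^2 - 3*s) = (s - 3)*(s + 3)*(s)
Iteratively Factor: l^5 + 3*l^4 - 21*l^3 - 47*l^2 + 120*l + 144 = (l - 3)*(l^4 + 6*l^3 - 3*l^2 - 56*l - 48) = (l - 3)*(l + 1)*(l^3 + 5*l^2 - 8*l - 48) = (l - 3)*(l + 1)*(l + 4)*(l^2 + l - 12) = (l - 3)^2*(l + 1)*(l + 4)*(l + 4)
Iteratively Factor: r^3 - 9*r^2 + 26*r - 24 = (r - 3)*(r^2 - 6*r + 8) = (r - 4)*(r - 3)*(r - 2)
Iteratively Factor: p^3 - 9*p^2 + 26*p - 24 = (p - 2)*(p^2 - 7*p + 12) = (p - 4)*(p - 2)*(p - 3)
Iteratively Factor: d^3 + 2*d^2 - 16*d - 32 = (d - 4)*(d^2 + 6*d + 8) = (d - 4)*(d + 2)*(d + 4)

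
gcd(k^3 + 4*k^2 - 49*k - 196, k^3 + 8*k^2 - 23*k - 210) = k + 7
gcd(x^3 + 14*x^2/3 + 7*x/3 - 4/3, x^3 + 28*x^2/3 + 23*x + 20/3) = x + 4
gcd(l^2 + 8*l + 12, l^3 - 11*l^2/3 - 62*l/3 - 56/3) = l + 2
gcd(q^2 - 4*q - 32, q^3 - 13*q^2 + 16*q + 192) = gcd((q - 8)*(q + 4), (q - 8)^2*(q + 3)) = q - 8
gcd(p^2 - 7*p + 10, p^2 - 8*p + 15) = p - 5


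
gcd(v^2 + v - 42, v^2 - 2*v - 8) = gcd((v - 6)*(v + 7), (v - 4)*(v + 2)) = 1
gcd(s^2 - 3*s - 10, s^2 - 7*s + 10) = s - 5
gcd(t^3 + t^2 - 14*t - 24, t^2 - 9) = t + 3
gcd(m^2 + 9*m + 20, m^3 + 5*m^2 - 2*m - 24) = m + 4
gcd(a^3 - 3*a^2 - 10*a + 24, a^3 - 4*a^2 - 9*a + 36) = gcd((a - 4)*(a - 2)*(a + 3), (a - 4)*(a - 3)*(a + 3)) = a^2 - a - 12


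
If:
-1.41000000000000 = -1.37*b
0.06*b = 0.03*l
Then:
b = 1.03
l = 2.06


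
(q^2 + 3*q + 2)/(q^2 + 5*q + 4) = (q + 2)/(q + 4)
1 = 1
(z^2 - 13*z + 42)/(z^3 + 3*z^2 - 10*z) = (z^2 - 13*z + 42)/(z*(z^2 + 3*z - 10))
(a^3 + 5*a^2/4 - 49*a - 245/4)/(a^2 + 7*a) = a - 23/4 - 35/(4*a)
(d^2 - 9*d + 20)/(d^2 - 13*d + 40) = (d - 4)/(d - 8)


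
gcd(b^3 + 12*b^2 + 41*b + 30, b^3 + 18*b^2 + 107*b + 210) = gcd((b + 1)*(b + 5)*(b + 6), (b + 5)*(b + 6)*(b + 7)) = b^2 + 11*b + 30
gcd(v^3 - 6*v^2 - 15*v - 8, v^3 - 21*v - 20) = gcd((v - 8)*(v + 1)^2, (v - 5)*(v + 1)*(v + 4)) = v + 1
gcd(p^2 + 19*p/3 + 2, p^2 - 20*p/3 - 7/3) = p + 1/3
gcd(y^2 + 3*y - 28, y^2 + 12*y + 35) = y + 7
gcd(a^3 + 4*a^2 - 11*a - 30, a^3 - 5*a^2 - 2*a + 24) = a^2 - a - 6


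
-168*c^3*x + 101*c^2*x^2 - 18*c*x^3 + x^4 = x*(-8*c + x)*(-7*c + x)*(-3*c + x)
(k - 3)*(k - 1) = k^2 - 4*k + 3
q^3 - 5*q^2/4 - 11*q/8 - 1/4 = (q - 2)*(q + 1/4)*(q + 1/2)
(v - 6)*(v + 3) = v^2 - 3*v - 18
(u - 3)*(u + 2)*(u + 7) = u^3 + 6*u^2 - 13*u - 42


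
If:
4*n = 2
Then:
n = 1/2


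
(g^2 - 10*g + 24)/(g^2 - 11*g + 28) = (g - 6)/(g - 7)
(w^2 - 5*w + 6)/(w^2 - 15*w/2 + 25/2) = 2*(w^2 - 5*w + 6)/(2*w^2 - 15*w + 25)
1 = 1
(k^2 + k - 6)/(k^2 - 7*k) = (k^2 + k - 6)/(k*(k - 7))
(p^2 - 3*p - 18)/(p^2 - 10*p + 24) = (p + 3)/(p - 4)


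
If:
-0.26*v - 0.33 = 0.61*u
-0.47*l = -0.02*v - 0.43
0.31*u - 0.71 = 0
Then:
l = 0.63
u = 2.29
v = -6.64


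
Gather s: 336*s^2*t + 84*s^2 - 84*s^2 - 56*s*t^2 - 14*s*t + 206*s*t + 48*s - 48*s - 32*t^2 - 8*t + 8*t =336*s^2*t + s*(-56*t^2 + 192*t) - 32*t^2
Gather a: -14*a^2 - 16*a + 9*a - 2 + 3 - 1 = -14*a^2 - 7*a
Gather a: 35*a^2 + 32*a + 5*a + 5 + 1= 35*a^2 + 37*a + 6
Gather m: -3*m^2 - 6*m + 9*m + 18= -3*m^2 + 3*m + 18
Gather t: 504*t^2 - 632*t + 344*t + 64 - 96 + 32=504*t^2 - 288*t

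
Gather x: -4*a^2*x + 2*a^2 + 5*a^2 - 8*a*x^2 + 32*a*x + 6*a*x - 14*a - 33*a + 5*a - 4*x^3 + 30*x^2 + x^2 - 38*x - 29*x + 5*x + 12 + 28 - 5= 7*a^2 - 42*a - 4*x^3 + x^2*(31 - 8*a) + x*(-4*a^2 + 38*a - 62) + 35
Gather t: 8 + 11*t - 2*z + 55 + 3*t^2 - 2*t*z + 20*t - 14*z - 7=3*t^2 + t*(31 - 2*z) - 16*z + 56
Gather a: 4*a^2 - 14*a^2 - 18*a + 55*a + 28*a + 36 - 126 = -10*a^2 + 65*a - 90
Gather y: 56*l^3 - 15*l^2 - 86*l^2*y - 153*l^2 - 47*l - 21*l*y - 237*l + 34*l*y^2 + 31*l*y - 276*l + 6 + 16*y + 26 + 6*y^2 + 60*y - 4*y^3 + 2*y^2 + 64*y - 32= 56*l^3 - 168*l^2 - 560*l - 4*y^3 + y^2*(34*l + 8) + y*(-86*l^2 + 10*l + 140)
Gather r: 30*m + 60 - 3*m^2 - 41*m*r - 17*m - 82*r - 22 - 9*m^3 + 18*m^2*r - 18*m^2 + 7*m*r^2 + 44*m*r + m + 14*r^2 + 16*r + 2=-9*m^3 - 21*m^2 + 14*m + r^2*(7*m + 14) + r*(18*m^2 + 3*m - 66) + 40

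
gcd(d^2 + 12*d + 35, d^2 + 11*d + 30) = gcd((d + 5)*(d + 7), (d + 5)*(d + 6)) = d + 5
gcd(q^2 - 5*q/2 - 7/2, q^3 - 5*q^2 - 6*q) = q + 1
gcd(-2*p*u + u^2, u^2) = u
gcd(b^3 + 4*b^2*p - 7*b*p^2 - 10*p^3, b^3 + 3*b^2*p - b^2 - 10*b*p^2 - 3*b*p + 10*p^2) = -b^2 - 3*b*p + 10*p^2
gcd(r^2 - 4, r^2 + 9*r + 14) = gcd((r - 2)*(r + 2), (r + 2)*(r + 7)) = r + 2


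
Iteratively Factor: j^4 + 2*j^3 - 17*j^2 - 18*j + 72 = (j + 4)*(j^3 - 2*j^2 - 9*j + 18) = (j + 3)*(j + 4)*(j^2 - 5*j + 6) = (j - 3)*(j + 3)*(j + 4)*(j - 2)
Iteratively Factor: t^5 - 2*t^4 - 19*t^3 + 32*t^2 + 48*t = (t + 1)*(t^4 - 3*t^3 - 16*t^2 + 48*t) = (t - 4)*(t + 1)*(t^3 + t^2 - 12*t) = t*(t - 4)*(t + 1)*(t^2 + t - 12) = t*(t - 4)*(t - 3)*(t + 1)*(t + 4)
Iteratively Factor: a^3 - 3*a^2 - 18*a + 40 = (a + 4)*(a^2 - 7*a + 10) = (a - 2)*(a + 4)*(a - 5)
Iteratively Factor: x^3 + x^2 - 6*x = (x + 3)*(x^2 - 2*x) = x*(x + 3)*(x - 2)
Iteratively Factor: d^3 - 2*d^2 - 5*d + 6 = (d - 1)*(d^2 - d - 6) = (d - 3)*(d - 1)*(d + 2)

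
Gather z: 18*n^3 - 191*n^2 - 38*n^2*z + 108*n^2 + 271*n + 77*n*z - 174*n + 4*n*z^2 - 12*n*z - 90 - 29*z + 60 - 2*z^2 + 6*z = 18*n^3 - 83*n^2 + 97*n + z^2*(4*n - 2) + z*(-38*n^2 + 65*n - 23) - 30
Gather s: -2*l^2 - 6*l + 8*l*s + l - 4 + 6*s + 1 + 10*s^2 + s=-2*l^2 - 5*l + 10*s^2 + s*(8*l + 7) - 3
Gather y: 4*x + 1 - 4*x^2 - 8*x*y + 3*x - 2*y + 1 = -4*x^2 + 7*x + y*(-8*x - 2) + 2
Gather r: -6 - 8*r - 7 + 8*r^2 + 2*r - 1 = 8*r^2 - 6*r - 14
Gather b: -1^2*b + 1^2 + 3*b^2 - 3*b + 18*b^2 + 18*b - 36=21*b^2 + 14*b - 35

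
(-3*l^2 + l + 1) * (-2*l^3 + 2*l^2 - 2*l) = 6*l^5 - 8*l^4 + 6*l^3 - 2*l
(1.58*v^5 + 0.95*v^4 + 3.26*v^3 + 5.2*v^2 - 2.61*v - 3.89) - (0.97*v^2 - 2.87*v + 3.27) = 1.58*v^5 + 0.95*v^4 + 3.26*v^3 + 4.23*v^2 + 0.26*v - 7.16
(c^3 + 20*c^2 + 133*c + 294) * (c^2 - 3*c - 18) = c^5 + 17*c^4 + 55*c^3 - 465*c^2 - 3276*c - 5292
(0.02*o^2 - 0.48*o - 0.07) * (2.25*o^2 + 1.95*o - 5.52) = 0.045*o^4 - 1.041*o^3 - 1.2039*o^2 + 2.5131*o + 0.3864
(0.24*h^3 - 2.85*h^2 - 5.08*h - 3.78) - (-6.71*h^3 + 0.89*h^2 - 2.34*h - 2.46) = 6.95*h^3 - 3.74*h^2 - 2.74*h - 1.32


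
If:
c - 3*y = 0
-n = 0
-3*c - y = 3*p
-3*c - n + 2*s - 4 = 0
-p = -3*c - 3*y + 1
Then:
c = 9/46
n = 0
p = -5/23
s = 211/92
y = 3/46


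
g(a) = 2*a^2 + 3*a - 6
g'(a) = 4*a + 3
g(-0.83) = -7.11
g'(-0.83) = -0.32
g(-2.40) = -1.68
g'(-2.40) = -6.60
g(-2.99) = 2.91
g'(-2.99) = -8.96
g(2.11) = 9.23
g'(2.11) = 11.44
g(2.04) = 8.44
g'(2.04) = 11.16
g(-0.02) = -6.06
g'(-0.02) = 2.92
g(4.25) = 42.88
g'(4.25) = 20.00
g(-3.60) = 9.12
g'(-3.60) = -11.40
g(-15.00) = 399.00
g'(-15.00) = -57.00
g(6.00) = 84.00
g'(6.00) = 27.00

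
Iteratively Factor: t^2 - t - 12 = (t - 4)*(t + 3)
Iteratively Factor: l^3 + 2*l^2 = (l)*(l^2 + 2*l) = l*(l + 2)*(l)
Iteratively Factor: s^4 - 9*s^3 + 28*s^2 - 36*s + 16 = (s - 1)*(s^3 - 8*s^2 + 20*s - 16) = (s - 4)*(s - 1)*(s^2 - 4*s + 4) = (s - 4)*(s - 2)*(s - 1)*(s - 2)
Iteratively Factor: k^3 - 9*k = (k - 3)*(k^2 + 3*k) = (k - 3)*(k + 3)*(k)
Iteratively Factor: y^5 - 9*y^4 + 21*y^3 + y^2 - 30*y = (y)*(y^4 - 9*y^3 + 21*y^2 + y - 30) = y*(y - 2)*(y^3 - 7*y^2 + 7*y + 15) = y*(y - 2)*(y + 1)*(y^2 - 8*y + 15) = y*(y - 5)*(y - 2)*(y + 1)*(y - 3)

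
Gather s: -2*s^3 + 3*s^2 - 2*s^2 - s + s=-2*s^3 + s^2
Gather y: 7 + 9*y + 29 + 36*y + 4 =45*y + 40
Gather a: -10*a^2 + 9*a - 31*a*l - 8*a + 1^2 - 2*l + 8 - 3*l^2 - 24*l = -10*a^2 + a*(1 - 31*l) - 3*l^2 - 26*l + 9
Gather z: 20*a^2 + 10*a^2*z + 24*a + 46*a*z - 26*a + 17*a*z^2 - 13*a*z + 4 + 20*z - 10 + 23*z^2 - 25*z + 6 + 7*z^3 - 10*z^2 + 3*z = 20*a^2 - 2*a + 7*z^3 + z^2*(17*a + 13) + z*(10*a^2 + 33*a - 2)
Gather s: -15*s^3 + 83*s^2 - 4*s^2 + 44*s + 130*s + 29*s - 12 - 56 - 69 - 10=-15*s^3 + 79*s^2 + 203*s - 147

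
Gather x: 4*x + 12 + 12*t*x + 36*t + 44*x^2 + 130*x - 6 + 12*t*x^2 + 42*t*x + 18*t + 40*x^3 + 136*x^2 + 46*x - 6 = 54*t + 40*x^3 + x^2*(12*t + 180) + x*(54*t + 180)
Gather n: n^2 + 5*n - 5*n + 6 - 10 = n^2 - 4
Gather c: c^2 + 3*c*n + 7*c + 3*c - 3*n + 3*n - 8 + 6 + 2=c^2 + c*(3*n + 10)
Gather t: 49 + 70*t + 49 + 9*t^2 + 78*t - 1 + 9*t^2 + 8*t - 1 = 18*t^2 + 156*t + 96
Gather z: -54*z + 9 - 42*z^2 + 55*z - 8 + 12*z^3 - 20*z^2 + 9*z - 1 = 12*z^3 - 62*z^2 + 10*z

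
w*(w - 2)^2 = w^3 - 4*w^2 + 4*w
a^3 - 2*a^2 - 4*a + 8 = (a - 2)^2*(a + 2)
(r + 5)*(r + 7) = r^2 + 12*r + 35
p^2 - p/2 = p*(p - 1/2)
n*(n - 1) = n^2 - n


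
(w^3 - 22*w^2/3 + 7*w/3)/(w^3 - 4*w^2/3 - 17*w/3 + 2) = w*(w - 7)/(w^2 - w - 6)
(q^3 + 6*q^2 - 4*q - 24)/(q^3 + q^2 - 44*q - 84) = (q - 2)/(q - 7)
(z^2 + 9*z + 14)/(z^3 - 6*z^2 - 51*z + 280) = (z + 2)/(z^2 - 13*z + 40)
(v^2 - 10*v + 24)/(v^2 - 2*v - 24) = (v - 4)/(v + 4)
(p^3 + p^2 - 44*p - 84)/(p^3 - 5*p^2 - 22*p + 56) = (p^2 + 8*p + 12)/(p^2 + 2*p - 8)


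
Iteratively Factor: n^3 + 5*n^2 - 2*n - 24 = (n + 3)*(n^2 + 2*n - 8) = (n - 2)*(n + 3)*(n + 4)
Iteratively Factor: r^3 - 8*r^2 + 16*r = (r)*(r^2 - 8*r + 16) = r*(r - 4)*(r - 4)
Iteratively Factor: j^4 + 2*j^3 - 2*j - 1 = (j + 1)*(j^3 + j^2 - j - 1) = (j + 1)^2*(j^2 - 1) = (j - 1)*(j + 1)^2*(j + 1)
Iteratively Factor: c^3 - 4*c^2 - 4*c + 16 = (c + 2)*(c^2 - 6*c + 8) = (c - 4)*(c + 2)*(c - 2)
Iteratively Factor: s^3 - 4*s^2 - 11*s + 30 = (s - 2)*(s^2 - 2*s - 15) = (s - 5)*(s - 2)*(s + 3)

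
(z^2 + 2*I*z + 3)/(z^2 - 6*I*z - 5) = (z + 3*I)/(z - 5*I)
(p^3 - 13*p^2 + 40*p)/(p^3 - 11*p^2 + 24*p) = (p - 5)/(p - 3)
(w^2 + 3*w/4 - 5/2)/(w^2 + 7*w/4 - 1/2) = (4*w - 5)/(4*w - 1)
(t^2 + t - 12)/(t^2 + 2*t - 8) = (t - 3)/(t - 2)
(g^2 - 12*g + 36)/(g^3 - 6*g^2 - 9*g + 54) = (g - 6)/(g^2 - 9)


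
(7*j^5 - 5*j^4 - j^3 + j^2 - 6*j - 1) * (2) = 14*j^5 - 10*j^4 - 2*j^3 + 2*j^2 - 12*j - 2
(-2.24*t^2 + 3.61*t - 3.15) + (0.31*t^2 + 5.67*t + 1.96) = -1.93*t^2 + 9.28*t - 1.19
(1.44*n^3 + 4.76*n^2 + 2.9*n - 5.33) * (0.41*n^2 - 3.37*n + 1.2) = 0.5904*n^5 - 2.9012*n^4 - 13.1242*n^3 - 6.2463*n^2 + 21.4421*n - 6.396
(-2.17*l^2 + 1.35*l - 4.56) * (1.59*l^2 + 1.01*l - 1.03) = -3.4503*l^4 - 0.0451999999999999*l^3 - 3.6518*l^2 - 5.9961*l + 4.6968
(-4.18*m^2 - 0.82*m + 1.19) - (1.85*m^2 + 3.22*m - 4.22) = -6.03*m^2 - 4.04*m + 5.41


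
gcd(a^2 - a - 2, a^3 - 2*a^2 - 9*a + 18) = a - 2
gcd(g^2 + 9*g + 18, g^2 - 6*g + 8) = 1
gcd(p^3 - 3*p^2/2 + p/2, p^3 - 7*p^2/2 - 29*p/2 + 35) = 1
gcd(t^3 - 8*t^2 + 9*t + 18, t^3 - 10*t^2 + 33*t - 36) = t - 3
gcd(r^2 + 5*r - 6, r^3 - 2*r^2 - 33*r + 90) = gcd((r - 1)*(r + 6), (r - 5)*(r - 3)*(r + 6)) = r + 6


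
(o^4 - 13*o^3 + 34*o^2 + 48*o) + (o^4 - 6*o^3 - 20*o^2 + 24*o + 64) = 2*o^4 - 19*o^3 + 14*o^2 + 72*o + 64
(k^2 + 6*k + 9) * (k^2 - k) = k^4 + 5*k^3 + 3*k^2 - 9*k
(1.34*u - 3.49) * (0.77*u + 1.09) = 1.0318*u^2 - 1.2267*u - 3.8041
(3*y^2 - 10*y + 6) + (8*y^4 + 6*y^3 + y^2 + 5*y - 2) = 8*y^4 + 6*y^3 + 4*y^2 - 5*y + 4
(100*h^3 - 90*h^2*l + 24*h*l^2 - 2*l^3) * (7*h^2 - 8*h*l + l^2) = 700*h^5 - 1430*h^4*l + 988*h^3*l^2 - 296*h^2*l^3 + 40*h*l^4 - 2*l^5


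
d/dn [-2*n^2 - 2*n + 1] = -4*n - 2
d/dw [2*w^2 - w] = 4*w - 1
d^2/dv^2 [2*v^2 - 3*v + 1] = 4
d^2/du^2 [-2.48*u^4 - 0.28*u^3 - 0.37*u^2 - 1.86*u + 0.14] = -29.76*u^2 - 1.68*u - 0.74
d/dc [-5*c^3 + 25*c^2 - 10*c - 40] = -15*c^2 + 50*c - 10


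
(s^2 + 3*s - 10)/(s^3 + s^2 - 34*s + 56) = (s + 5)/(s^2 + 3*s - 28)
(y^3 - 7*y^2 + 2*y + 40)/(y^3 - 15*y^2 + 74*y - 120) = (y + 2)/(y - 6)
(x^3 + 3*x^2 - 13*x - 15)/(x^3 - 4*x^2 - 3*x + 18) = (x^2 + 6*x + 5)/(x^2 - x - 6)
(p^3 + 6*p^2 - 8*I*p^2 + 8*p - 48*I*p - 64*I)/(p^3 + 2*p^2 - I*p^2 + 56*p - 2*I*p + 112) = (p + 4)/(p + 7*I)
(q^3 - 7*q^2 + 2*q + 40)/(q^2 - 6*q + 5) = (q^2 - 2*q - 8)/(q - 1)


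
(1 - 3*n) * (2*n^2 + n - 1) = -6*n^3 - n^2 + 4*n - 1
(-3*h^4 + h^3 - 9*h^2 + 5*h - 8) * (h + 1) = -3*h^5 - 2*h^4 - 8*h^3 - 4*h^2 - 3*h - 8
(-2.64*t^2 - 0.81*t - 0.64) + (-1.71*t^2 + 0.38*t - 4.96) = -4.35*t^2 - 0.43*t - 5.6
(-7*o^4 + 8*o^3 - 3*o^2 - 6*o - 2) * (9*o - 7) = -63*o^5 + 121*o^4 - 83*o^3 - 33*o^2 + 24*o + 14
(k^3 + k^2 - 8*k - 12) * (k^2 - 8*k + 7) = k^5 - 7*k^4 - 9*k^3 + 59*k^2 + 40*k - 84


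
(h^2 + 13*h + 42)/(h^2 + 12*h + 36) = (h + 7)/(h + 6)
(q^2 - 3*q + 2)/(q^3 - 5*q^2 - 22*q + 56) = (q - 1)/(q^2 - 3*q - 28)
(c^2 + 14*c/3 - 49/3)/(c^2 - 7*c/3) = (c + 7)/c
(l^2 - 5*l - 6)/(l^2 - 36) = (l + 1)/(l + 6)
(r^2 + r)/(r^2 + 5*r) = (r + 1)/(r + 5)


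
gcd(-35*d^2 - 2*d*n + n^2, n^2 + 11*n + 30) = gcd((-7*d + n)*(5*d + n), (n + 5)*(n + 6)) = 1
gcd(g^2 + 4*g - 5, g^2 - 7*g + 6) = g - 1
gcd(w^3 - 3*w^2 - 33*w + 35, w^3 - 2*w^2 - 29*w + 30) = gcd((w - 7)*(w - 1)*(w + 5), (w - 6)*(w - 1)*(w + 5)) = w^2 + 4*w - 5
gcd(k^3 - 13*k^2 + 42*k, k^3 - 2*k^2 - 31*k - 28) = k - 7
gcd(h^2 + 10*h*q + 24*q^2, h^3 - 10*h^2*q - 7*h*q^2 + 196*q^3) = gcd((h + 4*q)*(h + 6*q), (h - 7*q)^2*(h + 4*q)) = h + 4*q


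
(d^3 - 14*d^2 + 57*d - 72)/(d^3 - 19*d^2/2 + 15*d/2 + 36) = 2*(d - 3)/(2*d + 3)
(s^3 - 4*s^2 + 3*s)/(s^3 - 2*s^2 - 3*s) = (s - 1)/(s + 1)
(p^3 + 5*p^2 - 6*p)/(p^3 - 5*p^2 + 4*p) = (p + 6)/(p - 4)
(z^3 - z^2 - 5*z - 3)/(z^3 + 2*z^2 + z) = (z - 3)/z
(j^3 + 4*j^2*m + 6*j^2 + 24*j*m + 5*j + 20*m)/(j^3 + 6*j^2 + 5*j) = (j + 4*m)/j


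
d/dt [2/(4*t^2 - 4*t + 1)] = 8*(1 - 2*t)/(4*t^2 - 4*t + 1)^2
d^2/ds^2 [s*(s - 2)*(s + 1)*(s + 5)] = 12*s^2 + 24*s - 14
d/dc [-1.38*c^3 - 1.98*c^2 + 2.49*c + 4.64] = -4.14*c^2 - 3.96*c + 2.49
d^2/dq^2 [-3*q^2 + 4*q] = -6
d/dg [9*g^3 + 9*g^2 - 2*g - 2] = 27*g^2 + 18*g - 2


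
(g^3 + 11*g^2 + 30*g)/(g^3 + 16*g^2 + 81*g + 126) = g*(g + 5)/(g^2 + 10*g + 21)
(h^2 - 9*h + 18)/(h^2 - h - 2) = (-h^2 + 9*h - 18)/(-h^2 + h + 2)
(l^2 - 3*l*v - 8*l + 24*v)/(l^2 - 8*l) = (l - 3*v)/l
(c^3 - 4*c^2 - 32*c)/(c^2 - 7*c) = (c^2 - 4*c - 32)/(c - 7)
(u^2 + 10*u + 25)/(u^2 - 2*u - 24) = (u^2 + 10*u + 25)/(u^2 - 2*u - 24)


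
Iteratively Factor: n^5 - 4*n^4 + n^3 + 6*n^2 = (n - 3)*(n^4 - n^3 - 2*n^2) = n*(n - 3)*(n^3 - n^2 - 2*n) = n*(n - 3)*(n + 1)*(n^2 - 2*n) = n^2*(n - 3)*(n + 1)*(n - 2)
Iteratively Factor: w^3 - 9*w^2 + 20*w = (w)*(w^2 - 9*w + 20) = w*(w - 5)*(w - 4)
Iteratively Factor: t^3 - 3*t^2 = (t)*(t^2 - 3*t) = t^2*(t - 3)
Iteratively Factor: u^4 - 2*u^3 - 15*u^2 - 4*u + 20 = (u + 2)*(u^3 - 4*u^2 - 7*u + 10) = (u - 5)*(u + 2)*(u^2 + u - 2) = (u - 5)*(u - 1)*(u + 2)*(u + 2)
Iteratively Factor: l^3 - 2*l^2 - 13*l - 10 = (l + 2)*(l^2 - 4*l - 5) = (l - 5)*(l + 2)*(l + 1)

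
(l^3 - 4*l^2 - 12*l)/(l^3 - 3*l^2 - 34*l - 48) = l*(l - 6)/(l^2 - 5*l - 24)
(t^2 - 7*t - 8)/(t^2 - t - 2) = (t - 8)/(t - 2)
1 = 1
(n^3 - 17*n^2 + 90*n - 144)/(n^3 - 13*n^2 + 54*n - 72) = (n - 8)/(n - 4)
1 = 1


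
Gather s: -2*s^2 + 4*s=-2*s^2 + 4*s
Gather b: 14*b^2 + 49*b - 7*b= 14*b^2 + 42*b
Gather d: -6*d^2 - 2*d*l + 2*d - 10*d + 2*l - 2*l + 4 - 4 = -6*d^2 + d*(-2*l - 8)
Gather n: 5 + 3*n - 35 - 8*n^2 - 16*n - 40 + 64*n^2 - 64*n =56*n^2 - 77*n - 70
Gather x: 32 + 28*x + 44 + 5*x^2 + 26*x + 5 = 5*x^2 + 54*x + 81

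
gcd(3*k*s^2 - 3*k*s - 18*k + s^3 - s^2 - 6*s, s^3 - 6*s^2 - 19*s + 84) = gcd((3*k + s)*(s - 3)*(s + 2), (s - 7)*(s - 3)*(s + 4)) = s - 3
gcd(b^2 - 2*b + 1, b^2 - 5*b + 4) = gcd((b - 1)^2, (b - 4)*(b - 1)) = b - 1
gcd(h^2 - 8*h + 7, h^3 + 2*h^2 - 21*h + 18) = h - 1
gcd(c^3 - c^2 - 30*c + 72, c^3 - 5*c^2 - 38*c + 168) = c^2 + 2*c - 24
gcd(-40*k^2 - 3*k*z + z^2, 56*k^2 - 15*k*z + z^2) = -8*k + z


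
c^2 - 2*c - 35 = (c - 7)*(c + 5)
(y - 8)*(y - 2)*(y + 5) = y^3 - 5*y^2 - 34*y + 80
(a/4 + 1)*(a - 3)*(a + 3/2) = a^3/4 + 5*a^2/8 - 21*a/8 - 9/2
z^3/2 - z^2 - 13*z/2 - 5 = (z/2 + 1)*(z - 5)*(z + 1)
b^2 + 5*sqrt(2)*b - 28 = (b - 2*sqrt(2))*(b + 7*sqrt(2))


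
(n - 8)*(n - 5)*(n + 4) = n^3 - 9*n^2 - 12*n + 160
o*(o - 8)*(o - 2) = o^3 - 10*o^2 + 16*o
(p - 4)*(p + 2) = p^2 - 2*p - 8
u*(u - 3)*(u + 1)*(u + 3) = u^4 + u^3 - 9*u^2 - 9*u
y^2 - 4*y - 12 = (y - 6)*(y + 2)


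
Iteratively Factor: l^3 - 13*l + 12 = (l - 1)*(l^2 + l - 12) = (l - 1)*(l + 4)*(l - 3)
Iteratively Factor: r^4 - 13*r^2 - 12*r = (r + 3)*(r^3 - 3*r^2 - 4*r) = (r - 4)*(r + 3)*(r^2 + r) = (r - 4)*(r + 1)*(r + 3)*(r)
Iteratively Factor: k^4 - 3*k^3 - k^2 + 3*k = (k - 1)*(k^3 - 2*k^2 - 3*k) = k*(k - 1)*(k^2 - 2*k - 3) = k*(k - 1)*(k + 1)*(k - 3)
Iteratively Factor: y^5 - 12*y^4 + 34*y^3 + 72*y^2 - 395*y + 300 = (y - 1)*(y^4 - 11*y^3 + 23*y^2 + 95*y - 300) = (y - 5)*(y - 1)*(y^3 - 6*y^2 - 7*y + 60) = (y - 5)^2*(y - 1)*(y^2 - y - 12) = (y - 5)^2*(y - 1)*(y + 3)*(y - 4)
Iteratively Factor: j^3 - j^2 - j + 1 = (j - 1)*(j^2 - 1) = (j - 1)^2*(j + 1)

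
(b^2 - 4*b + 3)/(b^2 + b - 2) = (b - 3)/(b + 2)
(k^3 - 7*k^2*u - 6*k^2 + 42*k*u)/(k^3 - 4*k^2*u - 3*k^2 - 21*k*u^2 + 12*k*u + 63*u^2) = k*(k - 6)/(k^2 + 3*k*u - 3*k - 9*u)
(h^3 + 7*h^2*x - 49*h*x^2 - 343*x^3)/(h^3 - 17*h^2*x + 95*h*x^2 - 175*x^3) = (h^2 + 14*h*x + 49*x^2)/(h^2 - 10*h*x + 25*x^2)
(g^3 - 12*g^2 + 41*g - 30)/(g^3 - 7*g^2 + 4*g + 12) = (g^2 - 6*g + 5)/(g^2 - g - 2)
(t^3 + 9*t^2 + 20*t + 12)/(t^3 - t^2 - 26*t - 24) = (t^2 + 8*t + 12)/(t^2 - 2*t - 24)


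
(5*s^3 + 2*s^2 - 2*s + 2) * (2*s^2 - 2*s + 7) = 10*s^5 - 6*s^4 + 27*s^3 + 22*s^2 - 18*s + 14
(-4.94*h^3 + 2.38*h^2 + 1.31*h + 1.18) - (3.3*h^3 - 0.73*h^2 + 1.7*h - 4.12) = -8.24*h^3 + 3.11*h^2 - 0.39*h + 5.3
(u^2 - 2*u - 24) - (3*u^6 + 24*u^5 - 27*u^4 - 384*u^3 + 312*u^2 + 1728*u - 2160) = -3*u^6 - 24*u^5 + 27*u^4 + 384*u^3 - 311*u^2 - 1730*u + 2136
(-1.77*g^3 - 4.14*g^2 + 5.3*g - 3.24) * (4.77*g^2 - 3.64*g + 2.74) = -8.4429*g^5 - 13.305*g^4 + 35.5008*g^3 - 46.0904*g^2 + 26.3156*g - 8.8776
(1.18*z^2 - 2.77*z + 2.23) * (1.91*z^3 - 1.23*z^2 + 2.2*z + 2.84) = 2.2538*z^5 - 6.7421*z^4 + 10.2624*z^3 - 5.4857*z^2 - 2.9608*z + 6.3332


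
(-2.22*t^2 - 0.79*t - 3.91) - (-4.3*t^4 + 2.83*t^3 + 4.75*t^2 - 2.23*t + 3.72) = 4.3*t^4 - 2.83*t^3 - 6.97*t^2 + 1.44*t - 7.63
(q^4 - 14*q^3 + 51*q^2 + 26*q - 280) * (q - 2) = q^5 - 16*q^4 + 79*q^3 - 76*q^2 - 332*q + 560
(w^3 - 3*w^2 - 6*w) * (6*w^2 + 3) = 6*w^5 - 18*w^4 - 33*w^3 - 9*w^2 - 18*w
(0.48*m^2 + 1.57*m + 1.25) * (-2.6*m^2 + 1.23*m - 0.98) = -1.248*m^4 - 3.4916*m^3 - 1.7893*m^2 - 0.00109999999999988*m - 1.225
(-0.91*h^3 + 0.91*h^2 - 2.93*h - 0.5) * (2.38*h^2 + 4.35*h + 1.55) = -2.1658*h^5 - 1.7927*h^4 - 4.4254*h^3 - 12.525*h^2 - 6.7165*h - 0.775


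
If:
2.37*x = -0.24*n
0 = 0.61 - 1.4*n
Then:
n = 0.44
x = -0.04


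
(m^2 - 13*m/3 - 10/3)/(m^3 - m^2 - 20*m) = (m + 2/3)/(m*(m + 4))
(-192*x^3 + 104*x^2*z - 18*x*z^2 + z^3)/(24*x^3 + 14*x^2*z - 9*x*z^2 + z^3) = (-8*x + z)/(x + z)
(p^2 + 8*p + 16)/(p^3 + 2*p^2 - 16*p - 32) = (p + 4)/(p^2 - 2*p - 8)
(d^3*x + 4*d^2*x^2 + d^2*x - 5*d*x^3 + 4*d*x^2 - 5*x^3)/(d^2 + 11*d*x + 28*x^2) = x*(d^3 + 4*d^2*x + d^2 - 5*d*x^2 + 4*d*x - 5*x^2)/(d^2 + 11*d*x + 28*x^2)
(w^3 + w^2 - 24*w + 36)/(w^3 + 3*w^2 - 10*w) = (w^2 + 3*w - 18)/(w*(w + 5))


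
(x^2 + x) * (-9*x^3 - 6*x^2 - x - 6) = -9*x^5 - 15*x^4 - 7*x^3 - 7*x^2 - 6*x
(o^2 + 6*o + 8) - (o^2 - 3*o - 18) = 9*o + 26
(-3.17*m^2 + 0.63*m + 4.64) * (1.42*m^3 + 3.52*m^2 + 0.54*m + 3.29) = -4.5014*m^5 - 10.2638*m^4 + 7.0946*m^3 + 6.2437*m^2 + 4.5783*m + 15.2656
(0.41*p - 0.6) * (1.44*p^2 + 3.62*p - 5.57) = 0.5904*p^3 + 0.6202*p^2 - 4.4557*p + 3.342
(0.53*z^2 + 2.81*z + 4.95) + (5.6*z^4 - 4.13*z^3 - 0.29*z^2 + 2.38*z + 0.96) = 5.6*z^4 - 4.13*z^3 + 0.24*z^2 + 5.19*z + 5.91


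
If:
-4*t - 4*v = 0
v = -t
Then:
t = -v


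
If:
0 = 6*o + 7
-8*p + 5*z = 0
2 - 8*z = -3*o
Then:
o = -7/6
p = -15/128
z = -3/16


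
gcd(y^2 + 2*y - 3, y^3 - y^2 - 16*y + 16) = y - 1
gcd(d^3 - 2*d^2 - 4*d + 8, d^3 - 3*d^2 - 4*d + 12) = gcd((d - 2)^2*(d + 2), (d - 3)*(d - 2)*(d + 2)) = d^2 - 4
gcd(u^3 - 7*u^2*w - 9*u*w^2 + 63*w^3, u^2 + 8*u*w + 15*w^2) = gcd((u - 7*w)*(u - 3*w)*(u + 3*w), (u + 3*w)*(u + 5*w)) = u + 3*w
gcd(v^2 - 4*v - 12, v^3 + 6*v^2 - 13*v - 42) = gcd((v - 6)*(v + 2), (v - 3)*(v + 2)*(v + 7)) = v + 2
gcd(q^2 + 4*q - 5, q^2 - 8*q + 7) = q - 1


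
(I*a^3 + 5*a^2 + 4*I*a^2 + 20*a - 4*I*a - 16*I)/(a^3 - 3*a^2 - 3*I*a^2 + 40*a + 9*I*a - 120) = (I*a^3 + a^2*(5 + 4*I) + 4*a*(5 - I) - 16*I)/(a^3 - 3*a^2*(1 + I) + a*(40 + 9*I) - 120)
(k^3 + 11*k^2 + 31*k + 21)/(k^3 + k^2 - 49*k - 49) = (k + 3)/(k - 7)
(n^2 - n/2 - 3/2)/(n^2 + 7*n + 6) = (n - 3/2)/(n + 6)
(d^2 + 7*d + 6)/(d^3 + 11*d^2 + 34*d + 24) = 1/(d + 4)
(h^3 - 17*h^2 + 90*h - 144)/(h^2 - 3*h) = h - 14 + 48/h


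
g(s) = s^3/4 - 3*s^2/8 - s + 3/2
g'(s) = 3*s^2/4 - 3*s/4 - 1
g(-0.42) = 1.84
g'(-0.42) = -0.55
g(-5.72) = -51.84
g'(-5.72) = 27.83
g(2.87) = 1.45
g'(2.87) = 3.03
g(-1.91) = 0.30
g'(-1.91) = 3.17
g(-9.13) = -210.89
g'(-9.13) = 68.37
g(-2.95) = -5.23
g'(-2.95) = 7.74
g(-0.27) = 1.74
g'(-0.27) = -0.74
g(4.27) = 9.86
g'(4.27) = 9.47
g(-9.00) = -202.12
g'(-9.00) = 66.50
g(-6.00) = -60.00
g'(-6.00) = 30.50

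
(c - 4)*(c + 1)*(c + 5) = c^3 + 2*c^2 - 19*c - 20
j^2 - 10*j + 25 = (j - 5)^2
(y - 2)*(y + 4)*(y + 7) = y^3 + 9*y^2 + 6*y - 56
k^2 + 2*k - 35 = (k - 5)*(k + 7)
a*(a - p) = a^2 - a*p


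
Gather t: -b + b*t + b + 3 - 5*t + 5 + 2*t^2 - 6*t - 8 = 2*t^2 + t*(b - 11)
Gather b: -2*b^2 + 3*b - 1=-2*b^2 + 3*b - 1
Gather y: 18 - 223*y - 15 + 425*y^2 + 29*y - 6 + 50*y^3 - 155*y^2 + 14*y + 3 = 50*y^3 + 270*y^2 - 180*y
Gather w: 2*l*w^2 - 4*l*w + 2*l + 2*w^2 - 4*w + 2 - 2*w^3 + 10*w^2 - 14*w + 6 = 2*l - 2*w^3 + w^2*(2*l + 12) + w*(-4*l - 18) + 8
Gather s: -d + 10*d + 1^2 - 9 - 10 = 9*d - 18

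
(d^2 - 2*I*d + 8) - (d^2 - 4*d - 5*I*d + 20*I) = 4*d + 3*I*d + 8 - 20*I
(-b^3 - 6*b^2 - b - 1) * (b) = -b^4 - 6*b^3 - b^2 - b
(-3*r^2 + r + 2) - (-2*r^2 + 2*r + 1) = -r^2 - r + 1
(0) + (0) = 0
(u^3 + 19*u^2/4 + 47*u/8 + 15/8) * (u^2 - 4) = u^5 + 19*u^4/4 + 15*u^3/8 - 137*u^2/8 - 47*u/2 - 15/2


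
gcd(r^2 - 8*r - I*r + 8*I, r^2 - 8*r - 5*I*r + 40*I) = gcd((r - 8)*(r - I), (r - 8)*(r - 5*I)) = r - 8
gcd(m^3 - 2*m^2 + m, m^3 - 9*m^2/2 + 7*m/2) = m^2 - m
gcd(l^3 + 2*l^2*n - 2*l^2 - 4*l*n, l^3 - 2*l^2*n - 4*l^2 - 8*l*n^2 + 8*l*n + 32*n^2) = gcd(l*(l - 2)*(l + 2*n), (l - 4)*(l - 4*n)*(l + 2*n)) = l + 2*n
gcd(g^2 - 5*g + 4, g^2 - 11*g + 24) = 1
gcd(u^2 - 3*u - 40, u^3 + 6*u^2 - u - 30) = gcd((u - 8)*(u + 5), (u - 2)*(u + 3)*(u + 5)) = u + 5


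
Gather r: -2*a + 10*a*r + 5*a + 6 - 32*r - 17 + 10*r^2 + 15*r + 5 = 3*a + 10*r^2 + r*(10*a - 17) - 6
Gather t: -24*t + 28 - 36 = -24*t - 8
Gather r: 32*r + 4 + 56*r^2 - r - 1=56*r^2 + 31*r + 3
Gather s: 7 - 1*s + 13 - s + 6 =26 - 2*s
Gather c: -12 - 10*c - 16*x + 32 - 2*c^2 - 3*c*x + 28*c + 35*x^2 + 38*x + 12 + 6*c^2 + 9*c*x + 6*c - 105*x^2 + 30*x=4*c^2 + c*(6*x + 24) - 70*x^2 + 52*x + 32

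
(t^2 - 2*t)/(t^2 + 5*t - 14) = t/(t + 7)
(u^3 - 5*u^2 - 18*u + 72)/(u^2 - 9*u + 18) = u + 4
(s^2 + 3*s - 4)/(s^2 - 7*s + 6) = (s + 4)/(s - 6)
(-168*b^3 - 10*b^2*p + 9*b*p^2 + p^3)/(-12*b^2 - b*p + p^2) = (42*b^2 + 13*b*p + p^2)/(3*b + p)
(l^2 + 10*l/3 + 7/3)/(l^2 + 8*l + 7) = (l + 7/3)/(l + 7)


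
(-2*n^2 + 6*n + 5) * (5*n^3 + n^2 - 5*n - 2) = -10*n^5 + 28*n^4 + 41*n^3 - 21*n^2 - 37*n - 10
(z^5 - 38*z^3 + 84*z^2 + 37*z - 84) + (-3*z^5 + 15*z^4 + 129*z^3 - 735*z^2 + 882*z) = -2*z^5 + 15*z^4 + 91*z^3 - 651*z^2 + 919*z - 84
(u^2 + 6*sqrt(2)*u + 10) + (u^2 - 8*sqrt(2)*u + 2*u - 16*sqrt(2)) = 2*u^2 - 2*sqrt(2)*u + 2*u - 16*sqrt(2) + 10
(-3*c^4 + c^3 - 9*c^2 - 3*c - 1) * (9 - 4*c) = 12*c^5 - 31*c^4 + 45*c^3 - 69*c^2 - 23*c - 9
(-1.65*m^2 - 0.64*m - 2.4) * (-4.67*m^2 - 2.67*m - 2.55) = 7.7055*m^4 + 7.3943*m^3 + 17.1243*m^2 + 8.04*m + 6.12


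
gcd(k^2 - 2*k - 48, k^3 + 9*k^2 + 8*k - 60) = k + 6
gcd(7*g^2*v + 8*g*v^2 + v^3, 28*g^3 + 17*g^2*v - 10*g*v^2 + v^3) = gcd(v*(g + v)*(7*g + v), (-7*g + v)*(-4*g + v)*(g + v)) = g + v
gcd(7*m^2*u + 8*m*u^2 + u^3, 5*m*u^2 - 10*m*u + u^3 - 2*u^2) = u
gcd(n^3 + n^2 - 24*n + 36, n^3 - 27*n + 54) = n^2 + 3*n - 18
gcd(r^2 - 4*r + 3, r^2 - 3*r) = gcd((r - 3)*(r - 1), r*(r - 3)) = r - 3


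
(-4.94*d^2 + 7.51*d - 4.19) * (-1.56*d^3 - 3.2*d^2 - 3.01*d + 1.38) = 7.7064*d^5 + 4.0924*d^4 - 2.6262*d^3 - 16.0143*d^2 + 22.9757*d - 5.7822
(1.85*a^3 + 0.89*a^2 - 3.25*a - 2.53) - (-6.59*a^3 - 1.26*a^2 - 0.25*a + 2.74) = 8.44*a^3 + 2.15*a^2 - 3.0*a - 5.27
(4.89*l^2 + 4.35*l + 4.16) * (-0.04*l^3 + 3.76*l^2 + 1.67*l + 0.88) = -0.1956*l^5 + 18.2124*l^4 + 24.3559*l^3 + 27.2093*l^2 + 10.7752*l + 3.6608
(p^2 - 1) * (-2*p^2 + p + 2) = -2*p^4 + p^3 + 4*p^2 - p - 2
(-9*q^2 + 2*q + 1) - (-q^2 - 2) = -8*q^2 + 2*q + 3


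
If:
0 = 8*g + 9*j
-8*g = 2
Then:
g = -1/4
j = 2/9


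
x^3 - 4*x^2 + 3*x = x*(x - 3)*(x - 1)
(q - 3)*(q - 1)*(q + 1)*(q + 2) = q^4 - q^3 - 7*q^2 + q + 6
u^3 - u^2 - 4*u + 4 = (u - 2)*(u - 1)*(u + 2)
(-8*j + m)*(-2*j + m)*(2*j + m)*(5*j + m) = 160*j^4 + 12*j^3*m - 44*j^2*m^2 - 3*j*m^3 + m^4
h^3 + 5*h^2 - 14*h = h*(h - 2)*(h + 7)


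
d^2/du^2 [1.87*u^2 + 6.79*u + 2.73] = 3.74000000000000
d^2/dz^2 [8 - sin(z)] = sin(z)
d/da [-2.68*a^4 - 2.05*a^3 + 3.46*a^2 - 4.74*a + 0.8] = -10.72*a^3 - 6.15*a^2 + 6.92*a - 4.74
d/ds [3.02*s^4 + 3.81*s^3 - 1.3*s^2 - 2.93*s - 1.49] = 12.08*s^3 + 11.43*s^2 - 2.6*s - 2.93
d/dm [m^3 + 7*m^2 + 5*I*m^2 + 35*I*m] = 3*m^2 + m*(14 + 10*I) + 35*I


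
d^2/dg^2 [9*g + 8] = 0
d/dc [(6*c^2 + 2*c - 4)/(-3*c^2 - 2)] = 2*(3*c^2 - 24*c - 2)/(9*c^4 + 12*c^2 + 4)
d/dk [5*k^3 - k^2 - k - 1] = 15*k^2 - 2*k - 1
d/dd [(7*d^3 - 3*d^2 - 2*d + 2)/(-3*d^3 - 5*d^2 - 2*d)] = 2*(-22*d^4 - 20*d^3 + 7*d^2 + 10*d + 2)/(d^2*(9*d^4 + 30*d^3 + 37*d^2 + 20*d + 4))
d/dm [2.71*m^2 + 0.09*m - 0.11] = 5.42*m + 0.09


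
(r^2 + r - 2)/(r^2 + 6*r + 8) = (r - 1)/(r + 4)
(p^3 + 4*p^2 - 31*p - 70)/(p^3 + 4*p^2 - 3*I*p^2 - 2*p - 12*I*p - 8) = (p^3 + 4*p^2 - 31*p - 70)/(p^3 + p^2*(4 - 3*I) + p*(-2 - 12*I) - 8)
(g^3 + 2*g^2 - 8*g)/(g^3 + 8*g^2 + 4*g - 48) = g/(g + 6)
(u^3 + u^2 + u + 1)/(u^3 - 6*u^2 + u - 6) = (u + 1)/(u - 6)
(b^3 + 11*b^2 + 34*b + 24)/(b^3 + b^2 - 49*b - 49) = (b^2 + 10*b + 24)/(b^2 - 49)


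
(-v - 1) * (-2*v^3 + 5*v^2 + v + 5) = 2*v^4 - 3*v^3 - 6*v^2 - 6*v - 5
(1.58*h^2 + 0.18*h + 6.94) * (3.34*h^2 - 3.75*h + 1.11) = 5.2772*h^4 - 5.3238*h^3 + 24.2584*h^2 - 25.8252*h + 7.7034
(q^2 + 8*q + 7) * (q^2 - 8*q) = q^4 - 57*q^2 - 56*q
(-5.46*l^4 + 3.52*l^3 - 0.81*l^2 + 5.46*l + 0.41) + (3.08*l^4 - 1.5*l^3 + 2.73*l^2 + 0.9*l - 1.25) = -2.38*l^4 + 2.02*l^3 + 1.92*l^2 + 6.36*l - 0.84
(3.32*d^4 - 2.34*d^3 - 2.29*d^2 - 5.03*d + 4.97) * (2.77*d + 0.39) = 9.1964*d^5 - 5.187*d^4 - 7.2559*d^3 - 14.8262*d^2 + 11.8052*d + 1.9383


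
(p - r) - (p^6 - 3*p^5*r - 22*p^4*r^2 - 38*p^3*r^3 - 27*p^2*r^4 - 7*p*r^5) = -p^6 + 3*p^5*r + 22*p^4*r^2 + 38*p^3*r^3 + 27*p^2*r^4 + 7*p*r^5 + p - r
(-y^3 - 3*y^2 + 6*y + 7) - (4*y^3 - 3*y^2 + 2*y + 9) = -5*y^3 + 4*y - 2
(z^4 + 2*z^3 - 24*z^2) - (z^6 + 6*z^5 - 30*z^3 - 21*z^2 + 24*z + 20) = -z^6 - 6*z^5 + z^4 + 32*z^3 - 3*z^2 - 24*z - 20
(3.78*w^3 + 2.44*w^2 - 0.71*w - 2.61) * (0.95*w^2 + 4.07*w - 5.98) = 3.591*w^5 + 17.7026*w^4 - 13.3481*w^3 - 19.9604*w^2 - 6.3769*w + 15.6078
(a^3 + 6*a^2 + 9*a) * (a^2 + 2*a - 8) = a^5 + 8*a^4 + 13*a^3 - 30*a^2 - 72*a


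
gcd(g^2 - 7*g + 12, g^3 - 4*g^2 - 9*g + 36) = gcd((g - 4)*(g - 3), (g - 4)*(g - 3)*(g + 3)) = g^2 - 7*g + 12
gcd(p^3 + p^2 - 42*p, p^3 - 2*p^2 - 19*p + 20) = 1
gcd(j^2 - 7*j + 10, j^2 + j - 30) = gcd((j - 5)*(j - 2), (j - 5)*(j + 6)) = j - 5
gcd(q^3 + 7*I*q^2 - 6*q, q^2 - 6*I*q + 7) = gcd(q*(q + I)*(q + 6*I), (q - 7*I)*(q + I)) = q + I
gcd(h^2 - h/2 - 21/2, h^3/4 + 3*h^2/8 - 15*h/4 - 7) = 1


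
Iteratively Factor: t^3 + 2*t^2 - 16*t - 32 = (t + 4)*(t^2 - 2*t - 8) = (t - 4)*(t + 4)*(t + 2)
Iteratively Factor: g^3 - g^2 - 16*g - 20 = (g + 2)*(g^2 - 3*g - 10) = (g - 5)*(g + 2)*(g + 2)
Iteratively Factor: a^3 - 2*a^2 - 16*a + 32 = (a - 4)*(a^2 + 2*a - 8) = (a - 4)*(a + 4)*(a - 2)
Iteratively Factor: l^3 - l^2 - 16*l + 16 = (l - 4)*(l^2 + 3*l - 4) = (l - 4)*(l - 1)*(l + 4)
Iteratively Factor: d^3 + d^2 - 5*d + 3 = (d - 1)*(d^2 + 2*d - 3) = (d - 1)^2*(d + 3)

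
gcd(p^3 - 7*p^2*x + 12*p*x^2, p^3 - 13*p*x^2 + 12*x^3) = -p + 3*x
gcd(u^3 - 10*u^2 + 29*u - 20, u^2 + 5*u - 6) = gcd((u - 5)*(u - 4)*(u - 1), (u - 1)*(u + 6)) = u - 1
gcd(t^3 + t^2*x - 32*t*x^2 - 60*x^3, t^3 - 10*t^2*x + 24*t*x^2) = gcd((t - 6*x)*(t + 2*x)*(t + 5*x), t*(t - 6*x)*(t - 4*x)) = -t + 6*x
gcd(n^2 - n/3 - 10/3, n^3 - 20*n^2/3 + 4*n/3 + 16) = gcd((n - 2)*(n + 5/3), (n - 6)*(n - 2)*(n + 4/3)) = n - 2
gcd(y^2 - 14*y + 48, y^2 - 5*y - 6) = y - 6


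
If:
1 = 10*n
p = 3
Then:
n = 1/10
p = 3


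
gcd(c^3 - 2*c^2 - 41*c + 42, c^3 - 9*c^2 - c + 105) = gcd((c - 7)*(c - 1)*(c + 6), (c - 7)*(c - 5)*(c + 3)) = c - 7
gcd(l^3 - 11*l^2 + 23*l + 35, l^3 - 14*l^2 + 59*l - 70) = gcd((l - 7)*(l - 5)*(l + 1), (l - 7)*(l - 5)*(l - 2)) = l^2 - 12*l + 35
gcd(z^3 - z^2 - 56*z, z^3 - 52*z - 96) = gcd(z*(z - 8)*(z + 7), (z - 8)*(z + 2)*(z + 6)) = z - 8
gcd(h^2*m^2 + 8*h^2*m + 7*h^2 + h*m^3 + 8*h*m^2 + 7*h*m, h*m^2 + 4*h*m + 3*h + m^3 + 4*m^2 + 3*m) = h*m + h + m^2 + m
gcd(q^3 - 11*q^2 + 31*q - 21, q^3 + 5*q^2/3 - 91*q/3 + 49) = q - 3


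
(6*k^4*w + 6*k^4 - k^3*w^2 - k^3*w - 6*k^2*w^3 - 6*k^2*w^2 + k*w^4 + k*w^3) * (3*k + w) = 18*k^5*w + 18*k^5 + 3*k^4*w^2 + 3*k^4*w - 19*k^3*w^3 - 19*k^3*w^2 - 3*k^2*w^4 - 3*k^2*w^3 + k*w^5 + k*w^4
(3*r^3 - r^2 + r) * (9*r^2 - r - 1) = 27*r^5 - 12*r^4 + 7*r^3 - r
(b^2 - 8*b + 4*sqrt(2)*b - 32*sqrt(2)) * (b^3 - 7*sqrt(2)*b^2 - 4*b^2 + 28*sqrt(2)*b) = b^5 - 12*b^4 - 3*sqrt(2)*b^4 - 24*b^3 + 36*sqrt(2)*b^3 - 96*sqrt(2)*b^2 + 672*b^2 - 1792*b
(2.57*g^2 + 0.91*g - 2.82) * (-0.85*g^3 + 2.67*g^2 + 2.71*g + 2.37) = -2.1845*g^5 + 6.0884*g^4 + 11.7914*g^3 + 1.0276*g^2 - 5.4855*g - 6.6834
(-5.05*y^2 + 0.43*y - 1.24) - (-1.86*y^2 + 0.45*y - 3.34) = -3.19*y^2 - 0.02*y + 2.1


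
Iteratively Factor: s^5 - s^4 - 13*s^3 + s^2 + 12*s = (s + 1)*(s^4 - 2*s^3 - 11*s^2 + 12*s) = (s + 1)*(s + 3)*(s^3 - 5*s^2 + 4*s) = (s - 4)*(s + 1)*(s + 3)*(s^2 - s) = s*(s - 4)*(s + 1)*(s + 3)*(s - 1)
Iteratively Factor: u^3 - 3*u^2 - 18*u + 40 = (u - 2)*(u^2 - u - 20) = (u - 5)*(u - 2)*(u + 4)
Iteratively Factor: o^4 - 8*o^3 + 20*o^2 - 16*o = (o - 2)*(o^3 - 6*o^2 + 8*o) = (o - 4)*(o - 2)*(o^2 - 2*o) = o*(o - 4)*(o - 2)*(o - 2)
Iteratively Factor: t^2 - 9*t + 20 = (t - 5)*(t - 4)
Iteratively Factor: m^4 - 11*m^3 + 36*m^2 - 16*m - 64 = (m - 4)*(m^3 - 7*m^2 + 8*m + 16) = (m - 4)*(m + 1)*(m^2 - 8*m + 16) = (m - 4)^2*(m + 1)*(m - 4)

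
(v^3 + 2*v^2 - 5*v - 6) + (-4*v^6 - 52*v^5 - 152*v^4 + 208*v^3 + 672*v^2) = -4*v^6 - 52*v^5 - 152*v^4 + 209*v^3 + 674*v^2 - 5*v - 6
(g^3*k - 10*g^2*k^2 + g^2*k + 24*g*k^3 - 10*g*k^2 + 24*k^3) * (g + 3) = g^4*k - 10*g^3*k^2 + 4*g^3*k + 24*g^2*k^3 - 40*g^2*k^2 + 3*g^2*k + 96*g*k^3 - 30*g*k^2 + 72*k^3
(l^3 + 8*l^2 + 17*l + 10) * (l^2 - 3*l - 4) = l^5 + 5*l^4 - 11*l^3 - 73*l^2 - 98*l - 40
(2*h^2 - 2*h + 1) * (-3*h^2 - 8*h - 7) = -6*h^4 - 10*h^3 - h^2 + 6*h - 7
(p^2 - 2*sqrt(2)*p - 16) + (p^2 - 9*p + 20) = 2*p^2 - 9*p - 2*sqrt(2)*p + 4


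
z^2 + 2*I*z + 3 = (z - I)*(z + 3*I)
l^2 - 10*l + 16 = (l - 8)*(l - 2)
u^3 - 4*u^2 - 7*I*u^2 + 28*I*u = u*(u - 4)*(u - 7*I)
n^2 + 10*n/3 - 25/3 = (n - 5/3)*(n + 5)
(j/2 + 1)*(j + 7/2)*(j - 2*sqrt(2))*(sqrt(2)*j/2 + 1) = sqrt(2)*j^4/4 - j^3/2 + 11*sqrt(2)*j^3/8 - 11*j^2/4 + 3*sqrt(2)*j^2/4 - 11*sqrt(2)*j/2 - 7*j/2 - 7*sqrt(2)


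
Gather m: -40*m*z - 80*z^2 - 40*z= -40*m*z - 80*z^2 - 40*z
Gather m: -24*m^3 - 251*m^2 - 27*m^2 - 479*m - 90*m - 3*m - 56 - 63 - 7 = -24*m^3 - 278*m^2 - 572*m - 126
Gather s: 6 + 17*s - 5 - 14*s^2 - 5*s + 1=-14*s^2 + 12*s + 2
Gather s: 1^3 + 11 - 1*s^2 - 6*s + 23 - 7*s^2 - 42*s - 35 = -8*s^2 - 48*s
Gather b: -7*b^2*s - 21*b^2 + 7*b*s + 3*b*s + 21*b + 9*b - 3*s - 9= b^2*(-7*s - 21) + b*(10*s + 30) - 3*s - 9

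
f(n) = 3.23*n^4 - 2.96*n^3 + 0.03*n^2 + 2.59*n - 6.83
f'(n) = 12.92*n^3 - 8.88*n^2 + 0.06*n + 2.59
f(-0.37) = -7.57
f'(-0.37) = 0.70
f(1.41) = 1.35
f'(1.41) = 21.24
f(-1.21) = 2.25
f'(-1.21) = -33.37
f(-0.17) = -7.25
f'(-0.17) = 2.26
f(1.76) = 12.68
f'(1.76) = 45.63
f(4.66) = 1229.52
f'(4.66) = 1117.47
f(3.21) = 246.83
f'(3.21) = 338.63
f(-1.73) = 33.04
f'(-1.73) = -90.99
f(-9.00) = 23322.16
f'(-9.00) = -10135.91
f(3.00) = 182.92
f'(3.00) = 271.69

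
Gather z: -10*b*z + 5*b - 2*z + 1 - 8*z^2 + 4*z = 5*b - 8*z^2 + z*(2 - 10*b) + 1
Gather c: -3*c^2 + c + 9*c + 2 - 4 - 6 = -3*c^2 + 10*c - 8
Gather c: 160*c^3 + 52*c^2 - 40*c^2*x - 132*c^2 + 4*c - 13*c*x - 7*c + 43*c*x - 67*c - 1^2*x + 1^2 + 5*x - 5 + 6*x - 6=160*c^3 + c^2*(-40*x - 80) + c*(30*x - 70) + 10*x - 10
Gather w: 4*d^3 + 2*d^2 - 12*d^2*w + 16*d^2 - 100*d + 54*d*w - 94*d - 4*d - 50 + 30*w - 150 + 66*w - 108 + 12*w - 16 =4*d^3 + 18*d^2 - 198*d + w*(-12*d^2 + 54*d + 108) - 324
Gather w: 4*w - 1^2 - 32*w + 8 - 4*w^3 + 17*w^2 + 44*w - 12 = -4*w^3 + 17*w^2 + 16*w - 5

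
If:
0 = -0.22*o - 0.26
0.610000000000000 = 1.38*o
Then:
No Solution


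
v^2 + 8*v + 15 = (v + 3)*(v + 5)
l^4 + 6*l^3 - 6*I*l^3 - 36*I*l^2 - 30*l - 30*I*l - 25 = (l + 1)*(l + 5)*(l - 5*I)*(l - I)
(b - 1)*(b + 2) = b^2 + b - 2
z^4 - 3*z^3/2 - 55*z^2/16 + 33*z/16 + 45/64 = (z - 5/2)*(z - 3/4)*(z + 1/4)*(z + 3/2)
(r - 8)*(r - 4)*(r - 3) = r^3 - 15*r^2 + 68*r - 96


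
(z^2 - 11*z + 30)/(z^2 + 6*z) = (z^2 - 11*z + 30)/(z*(z + 6))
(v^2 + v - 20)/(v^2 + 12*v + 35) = (v - 4)/(v + 7)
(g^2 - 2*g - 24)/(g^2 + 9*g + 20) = (g - 6)/(g + 5)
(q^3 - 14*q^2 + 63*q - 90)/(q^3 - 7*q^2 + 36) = (q - 5)/(q + 2)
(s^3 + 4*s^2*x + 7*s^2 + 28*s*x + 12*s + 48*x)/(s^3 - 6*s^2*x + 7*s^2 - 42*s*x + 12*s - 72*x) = (-s - 4*x)/(-s + 6*x)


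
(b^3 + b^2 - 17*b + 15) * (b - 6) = b^4 - 5*b^3 - 23*b^2 + 117*b - 90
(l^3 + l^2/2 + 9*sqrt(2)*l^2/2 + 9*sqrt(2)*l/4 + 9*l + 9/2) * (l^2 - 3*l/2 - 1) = l^5 - l^4 + 9*sqrt(2)*l^4/2 - 9*sqrt(2)*l^3/2 + 29*l^3/4 - 63*sqrt(2)*l^2/8 - 19*l^2/2 - 63*l/4 - 9*sqrt(2)*l/4 - 9/2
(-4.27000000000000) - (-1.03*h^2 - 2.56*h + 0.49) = 1.03*h^2 + 2.56*h - 4.76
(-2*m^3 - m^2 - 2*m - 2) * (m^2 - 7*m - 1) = -2*m^5 + 13*m^4 + 7*m^3 + 13*m^2 + 16*m + 2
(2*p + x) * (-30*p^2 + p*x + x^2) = -60*p^3 - 28*p^2*x + 3*p*x^2 + x^3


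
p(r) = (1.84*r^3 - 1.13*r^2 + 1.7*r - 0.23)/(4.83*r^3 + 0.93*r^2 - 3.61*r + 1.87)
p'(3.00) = -0.01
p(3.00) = 0.34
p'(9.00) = 0.00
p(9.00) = 0.35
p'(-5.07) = 0.03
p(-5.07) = 0.47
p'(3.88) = 0.00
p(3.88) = 0.34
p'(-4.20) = 0.04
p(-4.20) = 0.50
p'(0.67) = -0.25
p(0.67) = 0.72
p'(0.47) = 1.80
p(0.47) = 0.58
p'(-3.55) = 0.07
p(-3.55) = 0.54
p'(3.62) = 0.00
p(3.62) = 0.34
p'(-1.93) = 0.76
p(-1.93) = 0.93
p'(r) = (-14.49*r^2 - 1.86*r + 3.61)*(1.84*r^3 - 1.13*r^2 + 1.7*r - 0.23)/(4.83*r^3 + 0.93*r^2 - 3.61*r + 1.87)^2 + (5.52*r^2 - 2.26*r + 1.7)/(4.83*r^3 + 0.93*r^2 - 3.61*r + 1.87)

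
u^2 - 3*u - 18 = (u - 6)*(u + 3)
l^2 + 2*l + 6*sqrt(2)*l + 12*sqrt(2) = (l + 2)*(l + 6*sqrt(2))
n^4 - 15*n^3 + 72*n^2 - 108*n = n*(n - 6)^2*(n - 3)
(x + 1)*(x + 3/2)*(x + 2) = x^3 + 9*x^2/2 + 13*x/2 + 3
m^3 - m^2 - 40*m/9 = m*(m - 8/3)*(m + 5/3)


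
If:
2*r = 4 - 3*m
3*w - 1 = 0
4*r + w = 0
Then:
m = 25/18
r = -1/12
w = 1/3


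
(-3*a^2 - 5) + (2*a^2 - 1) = -a^2 - 6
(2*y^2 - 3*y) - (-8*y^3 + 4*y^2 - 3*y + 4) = 8*y^3 - 2*y^2 - 4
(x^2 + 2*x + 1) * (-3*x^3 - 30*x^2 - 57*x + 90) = -3*x^5 - 36*x^4 - 120*x^3 - 54*x^2 + 123*x + 90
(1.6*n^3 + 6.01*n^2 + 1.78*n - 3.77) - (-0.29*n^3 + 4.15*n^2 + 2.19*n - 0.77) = 1.89*n^3 + 1.86*n^2 - 0.41*n - 3.0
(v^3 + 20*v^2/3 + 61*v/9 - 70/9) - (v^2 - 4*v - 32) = v^3 + 17*v^2/3 + 97*v/9 + 218/9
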